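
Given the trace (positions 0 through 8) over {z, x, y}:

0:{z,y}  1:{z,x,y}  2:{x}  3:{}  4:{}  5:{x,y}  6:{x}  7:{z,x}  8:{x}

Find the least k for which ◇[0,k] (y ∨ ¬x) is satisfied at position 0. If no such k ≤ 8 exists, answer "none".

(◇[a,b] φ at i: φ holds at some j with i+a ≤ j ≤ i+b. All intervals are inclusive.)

0

Scan j = 0,1,… for (y ∨ ¬x):
  j=0: holds
First hit at j=0, so smallest k = 0-0 = 0.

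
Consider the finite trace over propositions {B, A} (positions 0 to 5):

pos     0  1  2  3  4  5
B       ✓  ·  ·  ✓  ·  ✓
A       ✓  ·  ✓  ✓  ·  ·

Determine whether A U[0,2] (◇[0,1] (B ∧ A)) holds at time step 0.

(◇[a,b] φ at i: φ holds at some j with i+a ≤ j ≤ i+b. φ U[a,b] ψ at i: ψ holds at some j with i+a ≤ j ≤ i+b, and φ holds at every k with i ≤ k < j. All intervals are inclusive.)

Need some j in [0,2] with ◇[0,1] (B ∧ A), and A at every k in [0,j-1].
  j=0: ◇[0,1] (B ∧ A) holds; no prefix to check → satisfied.

Holds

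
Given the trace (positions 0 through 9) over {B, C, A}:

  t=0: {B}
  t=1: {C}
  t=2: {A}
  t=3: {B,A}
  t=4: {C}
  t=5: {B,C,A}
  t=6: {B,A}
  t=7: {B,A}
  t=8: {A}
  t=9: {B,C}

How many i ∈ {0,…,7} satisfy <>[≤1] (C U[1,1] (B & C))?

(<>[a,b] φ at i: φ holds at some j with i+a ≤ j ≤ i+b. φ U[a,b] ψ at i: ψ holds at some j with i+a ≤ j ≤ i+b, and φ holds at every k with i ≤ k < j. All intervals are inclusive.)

Evaluate at each i in [0,7]:
  i=0: ✗ (none in [0,1])
  i=1: ✗ (none in [1,2])
  i=2: ✗ (none in [2,3])
  i=3: ✓ (witness j=4)
  i=4: ✓ (witness j=4)
  i=5: ✗ (none in [5,6])
  i=6: ✗ (none in [6,7])
  i=7: ✗ (none in [7,8])
Positions where it holds: {3, 4} → 2.

2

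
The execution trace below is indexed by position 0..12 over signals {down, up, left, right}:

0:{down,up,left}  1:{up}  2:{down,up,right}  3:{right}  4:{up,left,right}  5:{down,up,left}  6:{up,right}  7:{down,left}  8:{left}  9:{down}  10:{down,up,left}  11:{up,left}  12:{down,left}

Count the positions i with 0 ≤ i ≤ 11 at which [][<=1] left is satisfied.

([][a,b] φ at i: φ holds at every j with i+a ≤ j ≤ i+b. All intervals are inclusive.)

Evaluate at each i in [0,11]:
  i=0: ✗ (fails at j=1)
  i=1: ✗ (fails at j=1)
  i=2: ✗ (fails at j=2)
  i=3: ✗ (fails at j=3)
  i=4: ✓ (all of [4,5])
  i=5: ✗ (fails at j=6)
  i=6: ✗ (fails at j=6)
  i=7: ✓ (all of [7,8])
  i=8: ✗ (fails at j=9)
  i=9: ✗ (fails at j=9)
  i=10: ✓ (all of [10,11])
  i=11: ✓ (all of [11,12])
Positions where it holds: {4, 7, 10, 11} → 4.

4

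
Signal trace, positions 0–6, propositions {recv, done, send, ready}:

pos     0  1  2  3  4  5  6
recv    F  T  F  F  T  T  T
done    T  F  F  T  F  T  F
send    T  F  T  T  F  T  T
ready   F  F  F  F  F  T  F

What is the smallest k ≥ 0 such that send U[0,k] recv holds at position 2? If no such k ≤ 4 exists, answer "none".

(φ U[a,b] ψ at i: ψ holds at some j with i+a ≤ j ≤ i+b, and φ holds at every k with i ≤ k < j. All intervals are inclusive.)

2

Need earliest j ≥ 2 with recv, and send at every k in [2,j-1].
  j=2: rhs fails.
  j=3: rhs fails.
  j=4: rhs holds; lhs holds on [2,3]. k = 2.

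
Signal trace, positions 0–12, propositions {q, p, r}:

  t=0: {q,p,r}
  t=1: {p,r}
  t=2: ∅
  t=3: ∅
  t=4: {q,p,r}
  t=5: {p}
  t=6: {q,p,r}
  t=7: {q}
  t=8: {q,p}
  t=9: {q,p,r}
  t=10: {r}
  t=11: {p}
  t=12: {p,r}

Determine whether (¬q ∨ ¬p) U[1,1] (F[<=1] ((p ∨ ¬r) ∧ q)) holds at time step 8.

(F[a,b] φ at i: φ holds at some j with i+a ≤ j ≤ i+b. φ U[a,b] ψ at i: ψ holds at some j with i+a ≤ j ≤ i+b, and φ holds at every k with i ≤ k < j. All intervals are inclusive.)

Need some j in [9,9] with F[<=1] ((p ∨ ¬r) ∧ q), and (¬q ∨ ¬p) at every k in [8,j-1].
  j=9: F[<=1] ((p ∨ ¬r) ∧ q) holds, but (¬q ∨ ¬p) fails at k=8 → not this j.
No j in the window works → until fails.

False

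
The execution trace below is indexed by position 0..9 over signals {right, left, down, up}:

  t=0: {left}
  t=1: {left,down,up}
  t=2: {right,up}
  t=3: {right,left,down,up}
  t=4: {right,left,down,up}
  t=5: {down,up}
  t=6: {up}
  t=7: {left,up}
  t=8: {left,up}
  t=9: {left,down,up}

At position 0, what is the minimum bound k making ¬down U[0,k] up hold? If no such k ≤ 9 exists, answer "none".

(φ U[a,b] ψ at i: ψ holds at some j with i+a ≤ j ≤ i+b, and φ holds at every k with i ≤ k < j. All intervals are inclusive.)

Need earliest j ≥ 0 with up, and ¬down at every k in [0,j-1].
  j=0: rhs fails.
  j=1: rhs holds; lhs holds on [0,0]. k = 1.

1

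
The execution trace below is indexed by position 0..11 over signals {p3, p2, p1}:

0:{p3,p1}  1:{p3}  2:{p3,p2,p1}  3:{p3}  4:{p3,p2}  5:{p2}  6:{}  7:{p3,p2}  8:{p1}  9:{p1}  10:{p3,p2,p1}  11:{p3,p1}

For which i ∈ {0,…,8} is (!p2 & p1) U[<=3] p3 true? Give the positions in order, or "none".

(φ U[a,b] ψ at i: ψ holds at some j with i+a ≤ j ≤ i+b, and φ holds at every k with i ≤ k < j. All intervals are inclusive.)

Evaluate at each i in [0,8]:
  i=0: ✓ (rhs at j=0)
  i=1: ✓ (rhs at j=1)
  i=2: ✓ (rhs at j=2)
  i=3: ✓ (rhs at j=3)
  i=4: ✓ (rhs at j=4)
  i=5: ✗ (lhs fails at k=5 before rhs at j=7)
  i=6: ✗ (lhs fails at k=6 before rhs at j=7)
  i=7: ✓ (rhs at j=7)
  i=8: ✓ (rhs at j=10; lhs holds on [8,9])

0, 1, 2, 3, 4, 7, 8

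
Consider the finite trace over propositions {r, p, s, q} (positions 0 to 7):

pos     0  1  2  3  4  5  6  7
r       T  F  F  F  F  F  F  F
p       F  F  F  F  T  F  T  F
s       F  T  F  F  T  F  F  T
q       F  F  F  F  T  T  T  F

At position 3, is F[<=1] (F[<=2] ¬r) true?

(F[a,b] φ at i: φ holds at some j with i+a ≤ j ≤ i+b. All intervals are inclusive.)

Yes

Check F[<=2] ¬r at each j in [3,4]:
  j=3: holds (witness at 3)
  j=4: holds (witness at 4)
Found at j=3 → formula holds.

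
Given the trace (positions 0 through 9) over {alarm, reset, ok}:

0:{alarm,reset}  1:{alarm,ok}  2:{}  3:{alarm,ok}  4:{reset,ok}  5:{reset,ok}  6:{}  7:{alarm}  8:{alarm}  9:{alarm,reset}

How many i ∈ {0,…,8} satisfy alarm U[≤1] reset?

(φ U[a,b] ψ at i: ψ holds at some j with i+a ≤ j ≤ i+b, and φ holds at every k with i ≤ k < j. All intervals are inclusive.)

Evaluate at each i in [0,8]:
  i=0: ✓ (rhs at j=0)
  i=1: ✗ (no rhs in [1,2])
  i=2: ✗ (no rhs in [2,3])
  i=3: ✓ (rhs at j=4; lhs holds on [3,3])
  i=4: ✓ (rhs at j=4)
  i=5: ✓ (rhs at j=5)
  i=6: ✗ (no rhs in [6,7])
  i=7: ✗ (no rhs in [7,8])
  i=8: ✓ (rhs at j=9; lhs holds on [8,8])
Positions where it holds: {0, 3, 4, 5, 8} → 5.

5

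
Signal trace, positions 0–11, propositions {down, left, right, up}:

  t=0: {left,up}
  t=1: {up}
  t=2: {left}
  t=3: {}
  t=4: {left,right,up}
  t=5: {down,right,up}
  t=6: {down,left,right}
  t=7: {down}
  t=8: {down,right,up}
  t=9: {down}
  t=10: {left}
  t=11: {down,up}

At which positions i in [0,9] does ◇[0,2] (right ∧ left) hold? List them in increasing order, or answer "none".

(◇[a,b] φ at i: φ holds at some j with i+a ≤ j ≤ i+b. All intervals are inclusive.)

2, 3, 4, 5, 6

Evaluate at each i in [0,9]:
  i=0: ✗ (none in [0,2])
  i=1: ✗ (none in [1,3])
  i=2: ✓ (witness j=4)
  i=3: ✓ (witness j=4)
  i=4: ✓ (witness j=4)
  i=5: ✓ (witness j=6)
  i=6: ✓ (witness j=6)
  i=7: ✗ (none in [7,9])
  i=8: ✗ (none in [8,10])
  i=9: ✗ (none in [9,11])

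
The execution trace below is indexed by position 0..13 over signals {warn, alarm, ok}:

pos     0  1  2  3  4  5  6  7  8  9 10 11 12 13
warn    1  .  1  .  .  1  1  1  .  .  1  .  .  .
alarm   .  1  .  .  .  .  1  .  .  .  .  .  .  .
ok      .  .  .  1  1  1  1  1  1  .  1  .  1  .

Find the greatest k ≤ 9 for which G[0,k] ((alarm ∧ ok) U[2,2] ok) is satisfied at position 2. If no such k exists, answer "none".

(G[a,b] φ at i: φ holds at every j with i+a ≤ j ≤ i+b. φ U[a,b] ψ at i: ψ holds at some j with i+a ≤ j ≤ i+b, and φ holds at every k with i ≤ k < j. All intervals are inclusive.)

((alarm ∧ ok) U[2,2] ok) must hold from j=2 onward; find where it first fails.
  j=2: fails → no k works.

none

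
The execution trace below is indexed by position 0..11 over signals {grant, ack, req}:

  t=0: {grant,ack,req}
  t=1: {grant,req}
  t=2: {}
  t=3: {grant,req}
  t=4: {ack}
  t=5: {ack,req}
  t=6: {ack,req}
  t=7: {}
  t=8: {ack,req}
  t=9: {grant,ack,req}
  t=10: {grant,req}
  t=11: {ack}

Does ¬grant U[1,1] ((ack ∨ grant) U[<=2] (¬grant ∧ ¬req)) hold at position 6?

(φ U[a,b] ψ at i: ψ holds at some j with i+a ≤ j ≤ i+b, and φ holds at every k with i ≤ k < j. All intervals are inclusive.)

Need some j in [7,7] with ((ack ∨ grant) U[<=2] (¬grant ∧ ¬req)), and ¬grant at every k in [6,j-1].
  j=7: ((ack ∨ grant) U[<=2] (¬grant ∧ ¬req)) holds; ¬grant holds at every k in [6,6] → satisfied.

Yes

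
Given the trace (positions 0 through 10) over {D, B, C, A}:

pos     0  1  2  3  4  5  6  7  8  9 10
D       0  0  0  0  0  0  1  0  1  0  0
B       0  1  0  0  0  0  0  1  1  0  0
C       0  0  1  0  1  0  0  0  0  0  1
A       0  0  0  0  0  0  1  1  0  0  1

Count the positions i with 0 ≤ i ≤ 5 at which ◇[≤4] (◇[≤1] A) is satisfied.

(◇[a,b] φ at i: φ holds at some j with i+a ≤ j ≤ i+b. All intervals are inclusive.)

5

Evaluate at each i in [0,5]:
  i=0: ✗ (none in [0,4])
  i=1: ✓ (witness j=5)
  i=2: ✓ (witness j=5)
  i=3: ✓ (witness j=5)
  i=4: ✓ (witness j=5)
  i=5: ✓ (witness j=5)
Positions where it holds: {1, 2, 3, 4, 5} → 5.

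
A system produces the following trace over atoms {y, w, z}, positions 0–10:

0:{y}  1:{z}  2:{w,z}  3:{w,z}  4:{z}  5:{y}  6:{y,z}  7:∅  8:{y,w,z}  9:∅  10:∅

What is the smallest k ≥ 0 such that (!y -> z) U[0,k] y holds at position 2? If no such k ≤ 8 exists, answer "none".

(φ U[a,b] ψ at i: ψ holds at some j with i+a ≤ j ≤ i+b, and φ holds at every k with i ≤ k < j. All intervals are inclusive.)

3

Need earliest j ≥ 2 with y, and (!y -> z) at every k in [2,j-1].
  j=2: rhs fails.
  j=3: rhs fails.
  j=4: rhs fails.
  j=5: rhs holds; lhs holds on [2,4]. k = 3.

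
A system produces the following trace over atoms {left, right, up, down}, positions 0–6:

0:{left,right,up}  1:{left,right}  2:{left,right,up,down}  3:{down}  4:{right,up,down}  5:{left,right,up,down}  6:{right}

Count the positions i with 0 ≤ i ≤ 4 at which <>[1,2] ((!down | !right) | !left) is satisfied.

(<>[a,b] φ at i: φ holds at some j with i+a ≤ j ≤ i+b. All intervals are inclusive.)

5

Evaluate at each i in [0,4]:
  i=0: ✓ (witness j=1)
  i=1: ✓ (witness j=3)
  i=2: ✓ (witness j=3)
  i=3: ✓ (witness j=4)
  i=4: ✓ (witness j=6)
Positions where it holds: {0, 1, 2, 3, 4} → 5.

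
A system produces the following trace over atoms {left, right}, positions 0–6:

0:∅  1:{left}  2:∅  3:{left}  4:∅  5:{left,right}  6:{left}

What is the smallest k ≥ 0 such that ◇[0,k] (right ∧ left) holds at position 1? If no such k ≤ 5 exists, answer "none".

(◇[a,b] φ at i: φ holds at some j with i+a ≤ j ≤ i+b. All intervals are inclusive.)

Scan j = 1,2,… for (right ∧ left):
  j=1: fails
  j=2: fails
  j=3: fails
  j=4: fails
  j=5: holds
First hit at j=5, so smallest k = 5-1 = 4.

4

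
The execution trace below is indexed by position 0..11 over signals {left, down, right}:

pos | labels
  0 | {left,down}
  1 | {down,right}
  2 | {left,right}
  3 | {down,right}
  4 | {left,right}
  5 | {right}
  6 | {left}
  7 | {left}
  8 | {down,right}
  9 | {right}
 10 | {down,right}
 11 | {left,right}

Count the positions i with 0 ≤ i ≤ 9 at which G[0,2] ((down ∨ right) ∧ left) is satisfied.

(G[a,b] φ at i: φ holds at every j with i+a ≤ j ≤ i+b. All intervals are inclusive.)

Evaluate at each i in [0,9]:
  i=0: ✗ (fails at j=1)
  i=1: ✗ (fails at j=1)
  i=2: ✗ (fails at j=3)
  i=3: ✗ (fails at j=3)
  i=4: ✗ (fails at j=5)
  i=5: ✗ (fails at j=5)
  i=6: ✗ (fails at j=6)
  i=7: ✗ (fails at j=7)
  i=8: ✗ (fails at j=8)
  i=9: ✗ (fails at j=9)
Positions where it holds: {} → 0.

0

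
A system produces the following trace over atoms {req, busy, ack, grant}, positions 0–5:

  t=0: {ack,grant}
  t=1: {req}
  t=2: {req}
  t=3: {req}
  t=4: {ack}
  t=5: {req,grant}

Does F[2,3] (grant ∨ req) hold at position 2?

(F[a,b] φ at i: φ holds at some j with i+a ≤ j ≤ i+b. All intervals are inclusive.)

Check (grant ∨ req) at each j in [4,5]:
  j=4: false
  j=5: true
Found at j=5 → formula holds.

Holds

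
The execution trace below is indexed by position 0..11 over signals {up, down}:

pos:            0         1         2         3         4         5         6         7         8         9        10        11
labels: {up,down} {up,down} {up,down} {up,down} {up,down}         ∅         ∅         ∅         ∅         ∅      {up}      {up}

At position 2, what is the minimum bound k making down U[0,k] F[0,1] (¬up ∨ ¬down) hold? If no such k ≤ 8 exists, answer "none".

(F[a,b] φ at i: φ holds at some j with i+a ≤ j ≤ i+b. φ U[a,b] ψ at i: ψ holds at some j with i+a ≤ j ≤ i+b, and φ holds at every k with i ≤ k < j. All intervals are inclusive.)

Need earliest j ≥ 2 with F[0,1] (¬up ∨ ¬down), and down at every k in [2,j-1].
  j=2: rhs fails.
  j=3: rhs fails.
  j=4: rhs holds; lhs holds on [2,3]. k = 2.

2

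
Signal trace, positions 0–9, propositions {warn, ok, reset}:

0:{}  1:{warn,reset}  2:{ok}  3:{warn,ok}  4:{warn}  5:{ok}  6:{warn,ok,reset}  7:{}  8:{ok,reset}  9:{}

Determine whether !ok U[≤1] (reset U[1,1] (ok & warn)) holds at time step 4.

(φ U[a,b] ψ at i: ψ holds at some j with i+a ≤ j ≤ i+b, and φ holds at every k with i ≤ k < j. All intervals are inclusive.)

No

Need some j in [4,5] with (reset U[1,1] (ok & warn)), and !ok at every k in [4,j-1].
  j=4: (reset U[1,1] (ok & warn)) — fails.
  j=5: (reset U[1,1] (ok & warn)) — fails.
No j in the window works → until fails.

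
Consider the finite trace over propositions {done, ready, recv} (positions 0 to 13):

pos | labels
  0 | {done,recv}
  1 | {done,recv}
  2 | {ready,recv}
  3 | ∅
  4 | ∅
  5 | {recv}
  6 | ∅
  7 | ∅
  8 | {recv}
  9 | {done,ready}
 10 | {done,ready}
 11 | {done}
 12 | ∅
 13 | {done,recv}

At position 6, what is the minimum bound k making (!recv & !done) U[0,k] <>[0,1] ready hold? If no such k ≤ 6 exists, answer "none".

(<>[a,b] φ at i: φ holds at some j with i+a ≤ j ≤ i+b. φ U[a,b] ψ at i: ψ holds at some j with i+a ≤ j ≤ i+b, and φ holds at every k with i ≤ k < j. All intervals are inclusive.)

Need earliest j ≥ 6 with <>[0,1] ready, and (!recv & !done) at every k in [6,j-1].
  j=6: rhs fails.
  j=7: rhs fails.
  j=8: rhs holds; lhs holds on [6,7]. k = 2.

2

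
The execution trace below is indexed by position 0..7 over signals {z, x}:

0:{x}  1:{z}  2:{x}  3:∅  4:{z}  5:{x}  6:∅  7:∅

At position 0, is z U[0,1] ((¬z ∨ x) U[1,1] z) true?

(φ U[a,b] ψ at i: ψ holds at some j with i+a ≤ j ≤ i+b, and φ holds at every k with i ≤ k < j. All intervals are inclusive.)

Need some j in [0,1] with ((¬z ∨ x) U[1,1] z), and z at every k in [0,j-1].
  j=0: ((¬z ∨ x) U[1,1] z) holds; no prefix to check → satisfied.

Yes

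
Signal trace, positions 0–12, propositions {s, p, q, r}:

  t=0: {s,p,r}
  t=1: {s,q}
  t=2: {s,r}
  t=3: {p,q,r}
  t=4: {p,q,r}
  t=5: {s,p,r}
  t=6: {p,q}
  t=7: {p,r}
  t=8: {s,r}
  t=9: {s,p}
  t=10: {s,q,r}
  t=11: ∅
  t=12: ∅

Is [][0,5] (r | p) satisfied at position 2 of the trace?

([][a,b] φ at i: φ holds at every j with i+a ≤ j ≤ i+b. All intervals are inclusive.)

Check (r | p) at every j in [2,7]:
  j=2: true
  j=3: true
  j=4: true
  j=5: true
  j=6: true
  j=7: true
All positions satisfy it → formula holds.

Holds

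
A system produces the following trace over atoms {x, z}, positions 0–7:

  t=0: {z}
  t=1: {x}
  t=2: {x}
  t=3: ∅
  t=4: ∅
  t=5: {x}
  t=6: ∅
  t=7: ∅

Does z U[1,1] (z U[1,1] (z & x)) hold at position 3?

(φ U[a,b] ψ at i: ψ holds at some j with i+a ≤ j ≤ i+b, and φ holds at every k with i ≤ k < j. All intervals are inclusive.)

Need some j in [4,4] with (z U[1,1] (z & x)), and z at every k in [3,j-1].
  j=4: (z U[1,1] (z & x)) — fails.
No j in the window works → until fails.

No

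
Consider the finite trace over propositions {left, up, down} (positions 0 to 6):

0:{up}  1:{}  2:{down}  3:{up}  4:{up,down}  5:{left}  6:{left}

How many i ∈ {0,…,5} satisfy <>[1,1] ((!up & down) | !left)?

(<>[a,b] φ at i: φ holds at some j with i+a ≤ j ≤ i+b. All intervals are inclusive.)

4

Evaluate at each i in [0,5]:
  i=0: ✓ (witness j=1)
  i=1: ✓ (witness j=2)
  i=2: ✓ (witness j=3)
  i=3: ✓ (witness j=4)
  i=4: ✗ (none in [5,5])
  i=5: ✗ (none in [6,6])
Positions where it holds: {0, 1, 2, 3} → 4.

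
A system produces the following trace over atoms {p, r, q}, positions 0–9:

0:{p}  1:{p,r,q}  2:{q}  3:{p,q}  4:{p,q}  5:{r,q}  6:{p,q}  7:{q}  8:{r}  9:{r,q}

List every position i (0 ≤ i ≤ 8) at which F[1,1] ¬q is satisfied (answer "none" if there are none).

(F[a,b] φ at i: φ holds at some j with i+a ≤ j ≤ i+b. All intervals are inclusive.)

7

Evaluate at each i in [0,8]:
  i=0: ✗ (none in [1,1])
  i=1: ✗ (none in [2,2])
  i=2: ✗ (none in [3,3])
  i=3: ✗ (none in [4,4])
  i=4: ✗ (none in [5,5])
  i=5: ✗ (none in [6,6])
  i=6: ✗ (none in [7,7])
  i=7: ✓ (witness j=8)
  i=8: ✗ (none in [9,9])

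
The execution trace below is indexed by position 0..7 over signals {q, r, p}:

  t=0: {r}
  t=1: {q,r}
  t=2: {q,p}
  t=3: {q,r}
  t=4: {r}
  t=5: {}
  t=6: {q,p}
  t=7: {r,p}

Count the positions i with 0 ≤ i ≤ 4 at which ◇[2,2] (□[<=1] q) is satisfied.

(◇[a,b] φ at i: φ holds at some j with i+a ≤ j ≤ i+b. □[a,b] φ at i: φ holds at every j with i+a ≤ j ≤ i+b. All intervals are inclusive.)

1

Evaluate at each i in [0,4]:
  i=0: ✓ (witness j=2)
  i=1: ✗ (none in [3,3])
  i=2: ✗ (none in [4,4])
  i=3: ✗ (none in [5,5])
  i=4: ✗ (none in [6,6])
Positions where it holds: {0} → 1.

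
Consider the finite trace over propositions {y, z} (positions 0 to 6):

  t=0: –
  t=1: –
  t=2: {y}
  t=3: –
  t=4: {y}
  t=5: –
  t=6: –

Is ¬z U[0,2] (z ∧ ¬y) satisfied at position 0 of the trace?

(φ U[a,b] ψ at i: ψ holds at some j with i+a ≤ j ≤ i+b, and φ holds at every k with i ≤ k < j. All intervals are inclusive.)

Need some j in [0,2] with (z ∧ ¬y), and ¬z at every k in [0,j-1].
  j=0: (z ∧ ¬y) false.
  j=1: (z ∧ ¬y) false.
  j=2: (z ∧ ¬y) false.
No j in the window works → until fails.

False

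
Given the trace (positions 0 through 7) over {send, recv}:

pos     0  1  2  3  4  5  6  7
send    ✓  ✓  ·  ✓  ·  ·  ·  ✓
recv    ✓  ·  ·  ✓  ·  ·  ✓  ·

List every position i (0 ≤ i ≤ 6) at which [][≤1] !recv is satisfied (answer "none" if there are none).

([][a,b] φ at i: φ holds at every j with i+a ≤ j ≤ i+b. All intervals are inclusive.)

Evaluate at each i in [0,6]:
  i=0: ✗ (fails at j=0)
  i=1: ✓ (all of [1,2])
  i=2: ✗ (fails at j=3)
  i=3: ✗ (fails at j=3)
  i=4: ✓ (all of [4,5])
  i=5: ✗ (fails at j=6)
  i=6: ✗ (fails at j=6)

1, 4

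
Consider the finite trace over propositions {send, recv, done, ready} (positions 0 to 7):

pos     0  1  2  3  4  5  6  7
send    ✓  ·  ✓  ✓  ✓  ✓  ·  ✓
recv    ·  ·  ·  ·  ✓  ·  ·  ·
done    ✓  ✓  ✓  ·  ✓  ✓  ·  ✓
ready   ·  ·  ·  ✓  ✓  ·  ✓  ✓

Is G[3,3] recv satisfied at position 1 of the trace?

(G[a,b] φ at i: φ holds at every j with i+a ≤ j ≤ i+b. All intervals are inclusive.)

True

Check recv at every j in [4,4]:
  j=4: true
All positions satisfy it → formula holds.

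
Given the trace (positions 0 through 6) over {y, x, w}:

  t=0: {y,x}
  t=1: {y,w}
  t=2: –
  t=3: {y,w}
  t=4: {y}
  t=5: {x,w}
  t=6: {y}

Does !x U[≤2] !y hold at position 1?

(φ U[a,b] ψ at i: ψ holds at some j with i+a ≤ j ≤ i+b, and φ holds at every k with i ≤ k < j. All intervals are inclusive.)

Need some j in [1,3] with !y, and !x at every k in [1,j-1].
  j=1: !y false.
  j=2: !y holds; !x holds at every k in [1,1] → satisfied.

Holds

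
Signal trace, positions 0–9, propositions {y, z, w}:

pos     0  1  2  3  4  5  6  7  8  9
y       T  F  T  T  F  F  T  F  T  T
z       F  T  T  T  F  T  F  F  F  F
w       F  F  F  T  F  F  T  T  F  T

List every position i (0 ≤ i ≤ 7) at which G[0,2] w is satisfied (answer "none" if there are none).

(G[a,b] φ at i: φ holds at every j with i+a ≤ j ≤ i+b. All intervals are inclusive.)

none

Evaluate at each i in [0,7]:
  i=0: ✗ (fails at j=0)
  i=1: ✗ (fails at j=1)
  i=2: ✗ (fails at j=2)
  i=3: ✗ (fails at j=4)
  i=4: ✗ (fails at j=4)
  i=5: ✗ (fails at j=5)
  i=6: ✗ (fails at j=8)
  i=7: ✗ (fails at j=8)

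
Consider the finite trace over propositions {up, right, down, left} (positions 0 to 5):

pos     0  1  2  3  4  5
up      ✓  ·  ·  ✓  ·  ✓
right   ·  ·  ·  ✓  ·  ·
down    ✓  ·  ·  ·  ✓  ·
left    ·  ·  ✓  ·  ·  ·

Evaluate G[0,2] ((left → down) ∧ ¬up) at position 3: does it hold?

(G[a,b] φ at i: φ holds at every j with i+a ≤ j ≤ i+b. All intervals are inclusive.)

Does not hold

Check ((left → down) ∧ ¬up) at every j in [3,5]:
  j=3: false
  j=4: true
  j=5: false
Fails at j=3 → formula fails.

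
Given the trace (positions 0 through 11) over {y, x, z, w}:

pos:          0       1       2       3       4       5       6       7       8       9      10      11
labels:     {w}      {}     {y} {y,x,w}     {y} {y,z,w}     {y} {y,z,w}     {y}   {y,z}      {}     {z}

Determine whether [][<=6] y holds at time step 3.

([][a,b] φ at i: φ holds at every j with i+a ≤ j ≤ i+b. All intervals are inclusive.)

Yes

Check y at every j in [3,9]:
  j=3: true
  j=4: true
  j=5: true
  j=6: true
  j=7: true
  j=8: true
  j=9: true
All positions satisfy it → formula holds.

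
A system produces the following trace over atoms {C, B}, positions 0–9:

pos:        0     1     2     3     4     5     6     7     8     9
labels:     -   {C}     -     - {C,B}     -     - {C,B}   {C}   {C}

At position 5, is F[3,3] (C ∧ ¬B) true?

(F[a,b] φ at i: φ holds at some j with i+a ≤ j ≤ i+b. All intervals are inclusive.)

Check (C ∧ ¬B) at each j in [8,8]:
  j=8: true
Found at j=8 → formula holds.

True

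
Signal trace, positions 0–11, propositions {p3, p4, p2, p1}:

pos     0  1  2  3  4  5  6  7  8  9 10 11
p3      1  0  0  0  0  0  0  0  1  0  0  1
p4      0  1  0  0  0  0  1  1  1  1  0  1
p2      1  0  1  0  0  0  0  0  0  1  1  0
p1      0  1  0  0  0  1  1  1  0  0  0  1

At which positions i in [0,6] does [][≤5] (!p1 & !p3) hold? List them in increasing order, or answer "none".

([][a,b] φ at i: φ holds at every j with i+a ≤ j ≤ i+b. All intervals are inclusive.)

Evaluate at each i in [0,6]:
  i=0: ✗ (fails at j=0)
  i=1: ✗ (fails at j=1)
  i=2: ✗ (fails at j=5)
  i=3: ✗ (fails at j=5)
  i=4: ✗ (fails at j=5)
  i=5: ✗ (fails at j=5)
  i=6: ✗ (fails at j=6)

none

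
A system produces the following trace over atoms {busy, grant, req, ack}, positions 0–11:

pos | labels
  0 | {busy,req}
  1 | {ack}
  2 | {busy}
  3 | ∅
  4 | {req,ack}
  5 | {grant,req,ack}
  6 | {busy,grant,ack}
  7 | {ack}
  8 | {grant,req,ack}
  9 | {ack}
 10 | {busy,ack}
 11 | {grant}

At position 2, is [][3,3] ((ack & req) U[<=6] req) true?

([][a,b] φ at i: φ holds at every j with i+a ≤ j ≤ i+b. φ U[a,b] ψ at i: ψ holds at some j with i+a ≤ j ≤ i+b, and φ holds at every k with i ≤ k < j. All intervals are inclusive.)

Check ((ack & req) U[<=6] req) at every j in [5,5]:
  j=5: holds
All positions satisfy it → formula holds.

True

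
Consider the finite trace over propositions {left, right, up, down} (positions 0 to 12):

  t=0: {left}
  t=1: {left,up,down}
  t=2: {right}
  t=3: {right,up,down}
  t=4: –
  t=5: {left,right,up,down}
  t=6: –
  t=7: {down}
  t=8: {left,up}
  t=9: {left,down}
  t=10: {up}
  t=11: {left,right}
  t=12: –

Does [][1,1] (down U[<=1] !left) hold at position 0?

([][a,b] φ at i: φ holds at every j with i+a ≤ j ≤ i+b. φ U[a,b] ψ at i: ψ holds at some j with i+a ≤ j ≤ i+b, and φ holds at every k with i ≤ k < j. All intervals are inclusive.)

Yes

Check (down U[<=1] !left) at every j in [1,1]:
  j=1: holds
All positions satisfy it → formula holds.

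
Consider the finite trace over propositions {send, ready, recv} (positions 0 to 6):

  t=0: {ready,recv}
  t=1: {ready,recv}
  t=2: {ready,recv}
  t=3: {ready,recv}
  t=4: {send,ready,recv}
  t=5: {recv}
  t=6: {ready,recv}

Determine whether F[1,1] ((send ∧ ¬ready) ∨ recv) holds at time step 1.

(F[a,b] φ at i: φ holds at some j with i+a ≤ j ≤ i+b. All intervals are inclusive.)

Yes

Check ((send ∧ ¬ready) ∨ recv) at each j in [2,2]:
  j=2: true
Found at j=2 → formula holds.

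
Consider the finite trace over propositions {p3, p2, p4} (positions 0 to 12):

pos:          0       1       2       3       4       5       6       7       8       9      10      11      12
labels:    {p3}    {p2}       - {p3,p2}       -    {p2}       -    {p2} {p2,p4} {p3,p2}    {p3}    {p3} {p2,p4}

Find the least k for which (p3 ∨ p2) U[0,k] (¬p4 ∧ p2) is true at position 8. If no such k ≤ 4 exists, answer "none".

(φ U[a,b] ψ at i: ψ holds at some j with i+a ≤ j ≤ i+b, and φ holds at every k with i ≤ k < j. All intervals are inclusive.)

Need earliest j ≥ 8 with (¬p4 ∧ p2), and (p3 ∨ p2) at every k in [8,j-1].
  j=8: rhs fails.
  j=9: rhs holds; lhs holds on [8,8]. k = 1.

1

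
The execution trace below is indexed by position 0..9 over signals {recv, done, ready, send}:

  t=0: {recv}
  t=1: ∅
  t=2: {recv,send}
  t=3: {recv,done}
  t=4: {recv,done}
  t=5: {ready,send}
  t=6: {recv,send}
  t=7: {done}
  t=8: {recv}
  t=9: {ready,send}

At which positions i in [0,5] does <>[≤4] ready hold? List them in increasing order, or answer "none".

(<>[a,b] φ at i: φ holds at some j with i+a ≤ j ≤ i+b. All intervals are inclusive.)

Evaluate at each i in [0,5]:
  i=0: ✗ (none in [0,4])
  i=1: ✓ (witness j=5)
  i=2: ✓ (witness j=5)
  i=3: ✓ (witness j=5)
  i=4: ✓ (witness j=5)
  i=5: ✓ (witness j=5)

1, 2, 3, 4, 5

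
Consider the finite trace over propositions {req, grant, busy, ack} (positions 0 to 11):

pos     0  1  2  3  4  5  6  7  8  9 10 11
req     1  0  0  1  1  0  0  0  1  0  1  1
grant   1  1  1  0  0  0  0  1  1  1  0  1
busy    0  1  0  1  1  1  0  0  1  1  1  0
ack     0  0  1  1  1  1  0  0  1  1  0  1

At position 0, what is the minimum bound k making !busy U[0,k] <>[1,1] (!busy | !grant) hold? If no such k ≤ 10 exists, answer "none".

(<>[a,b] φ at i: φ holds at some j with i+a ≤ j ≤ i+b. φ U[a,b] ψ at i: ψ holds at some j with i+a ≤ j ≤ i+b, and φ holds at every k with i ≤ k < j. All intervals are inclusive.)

Need earliest j ≥ 0 with <>[1,1] (!busy | !grant), and !busy at every k in [0,j-1].
  j=0: rhs fails.
  j=1: rhs holds; lhs holds on [0,0]. k = 1.

1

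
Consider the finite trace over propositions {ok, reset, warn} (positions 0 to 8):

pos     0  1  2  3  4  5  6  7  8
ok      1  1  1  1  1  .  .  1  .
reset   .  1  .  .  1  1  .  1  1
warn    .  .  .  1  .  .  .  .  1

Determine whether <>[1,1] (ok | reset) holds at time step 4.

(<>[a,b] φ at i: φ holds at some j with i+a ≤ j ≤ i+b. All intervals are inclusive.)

Holds

Check (ok | reset) at each j in [5,5]:
  j=5: true
Found at j=5 → formula holds.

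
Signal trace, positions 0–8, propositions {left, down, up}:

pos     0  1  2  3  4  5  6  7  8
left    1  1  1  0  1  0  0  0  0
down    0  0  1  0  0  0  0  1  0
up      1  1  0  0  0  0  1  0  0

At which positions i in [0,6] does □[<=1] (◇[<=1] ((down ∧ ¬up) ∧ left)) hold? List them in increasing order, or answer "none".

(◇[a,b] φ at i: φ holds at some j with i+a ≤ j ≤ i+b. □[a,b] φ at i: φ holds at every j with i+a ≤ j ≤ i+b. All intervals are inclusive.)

1

Evaluate at each i in [0,6]:
  i=0: ✗ (fails at j=0)
  i=1: ✓ (all of [1,2])
  i=2: ✗ (fails at j=3)
  i=3: ✗ (fails at j=3)
  i=4: ✗ (fails at j=4)
  i=5: ✗ (fails at j=5)
  i=6: ✗ (fails at j=6)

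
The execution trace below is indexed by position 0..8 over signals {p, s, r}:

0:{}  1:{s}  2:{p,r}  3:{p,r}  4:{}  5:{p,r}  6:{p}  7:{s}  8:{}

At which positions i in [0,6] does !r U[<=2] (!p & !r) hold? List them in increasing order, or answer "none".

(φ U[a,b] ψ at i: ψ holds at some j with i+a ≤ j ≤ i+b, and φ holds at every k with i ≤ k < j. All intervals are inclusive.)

Evaluate at each i in [0,6]:
  i=0: ✓ (rhs at j=0)
  i=1: ✓ (rhs at j=1)
  i=2: ✗ (lhs fails at k=2 before rhs at j=4)
  i=3: ✗ (lhs fails at k=3 before rhs at j=4)
  i=4: ✓ (rhs at j=4)
  i=5: ✗ (lhs fails at k=5 before rhs at j=7)
  i=6: ✓ (rhs at j=7; lhs holds on [6,6])

0, 1, 4, 6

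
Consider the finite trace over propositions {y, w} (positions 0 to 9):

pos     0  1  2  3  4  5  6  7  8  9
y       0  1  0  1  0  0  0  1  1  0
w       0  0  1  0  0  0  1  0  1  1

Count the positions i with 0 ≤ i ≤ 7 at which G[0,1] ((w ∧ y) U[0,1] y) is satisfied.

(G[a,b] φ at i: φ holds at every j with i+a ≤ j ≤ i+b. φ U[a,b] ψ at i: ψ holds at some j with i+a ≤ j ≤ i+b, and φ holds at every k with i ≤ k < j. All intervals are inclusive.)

1

Evaluate at each i in [0,7]:
  i=0: ✗ (fails at j=0)
  i=1: ✗ (fails at j=2)
  i=2: ✗ (fails at j=2)
  i=3: ✗ (fails at j=4)
  i=4: ✗ (fails at j=4)
  i=5: ✗ (fails at j=5)
  i=6: ✗ (fails at j=6)
  i=7: ✓ (all of [7,8])
Positions where it holds: {7} → 1.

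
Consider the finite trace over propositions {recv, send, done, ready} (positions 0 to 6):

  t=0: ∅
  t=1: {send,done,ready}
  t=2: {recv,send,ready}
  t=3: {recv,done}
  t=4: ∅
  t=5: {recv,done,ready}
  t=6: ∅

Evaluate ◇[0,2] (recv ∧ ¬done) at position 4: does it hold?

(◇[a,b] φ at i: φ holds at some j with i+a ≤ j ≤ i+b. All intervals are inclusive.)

Does not hold

Check (recv ∧ ¬done) at each j in [4,6]:
  j=4: false
  j=5: false
  j=6: false
No position in the window satisfies it → formula fails.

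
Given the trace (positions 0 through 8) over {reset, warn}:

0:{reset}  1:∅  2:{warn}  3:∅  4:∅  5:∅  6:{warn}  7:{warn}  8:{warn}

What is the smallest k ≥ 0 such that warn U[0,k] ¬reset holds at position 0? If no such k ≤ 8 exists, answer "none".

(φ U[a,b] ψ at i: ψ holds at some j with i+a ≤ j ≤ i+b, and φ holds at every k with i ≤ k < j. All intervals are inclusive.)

none

Need earliest j ≥ 0 with ¬reset, and warn at every k in [0,j-1].
  j=0: rhs fails.
  j=1: rhs holds but lhs fails at k=0.
  j=2: rhs holds but lhs fails at k=0.
  j=3: rhs holds but lhs fails at k=0.
  j=4: rhs holds but lhs fails at k=0.
  j=5: rhs holds but lhs fails at k=0.
  j=6: rhs holds but lhs fails at k=0.
  j=7: rhs holds but lhs fails at k=0.
  j=8: rhs holds but lhs fails at k=0.
No witness within the range → none.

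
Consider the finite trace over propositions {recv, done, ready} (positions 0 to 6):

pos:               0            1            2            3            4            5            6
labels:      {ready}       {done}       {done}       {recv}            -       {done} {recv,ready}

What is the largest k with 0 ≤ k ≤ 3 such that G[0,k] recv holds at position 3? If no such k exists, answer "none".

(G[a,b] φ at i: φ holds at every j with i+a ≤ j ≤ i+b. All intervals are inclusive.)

recv must hold from j=3 onward; find where it first fails.
  j=3: holds
  j=4: fails
Holds on [3,3], so largest k = 0.

0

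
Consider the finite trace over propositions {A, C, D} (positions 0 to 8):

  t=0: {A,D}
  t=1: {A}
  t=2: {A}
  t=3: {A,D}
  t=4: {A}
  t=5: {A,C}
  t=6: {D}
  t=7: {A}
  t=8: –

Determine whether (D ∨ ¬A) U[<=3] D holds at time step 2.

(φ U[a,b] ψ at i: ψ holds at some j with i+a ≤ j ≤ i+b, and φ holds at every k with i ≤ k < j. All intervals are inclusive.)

Need some j in [2,5] with D, and (D ∨ ¬A) at every k in [2,j-1].
  j=2: D false.
  j=3: D holds, but (D ∨ ¬A) fails at k=2 → not this j.
  j=4: D false.
  j=5: D false.
No j in the window works → until fails.

Does not hold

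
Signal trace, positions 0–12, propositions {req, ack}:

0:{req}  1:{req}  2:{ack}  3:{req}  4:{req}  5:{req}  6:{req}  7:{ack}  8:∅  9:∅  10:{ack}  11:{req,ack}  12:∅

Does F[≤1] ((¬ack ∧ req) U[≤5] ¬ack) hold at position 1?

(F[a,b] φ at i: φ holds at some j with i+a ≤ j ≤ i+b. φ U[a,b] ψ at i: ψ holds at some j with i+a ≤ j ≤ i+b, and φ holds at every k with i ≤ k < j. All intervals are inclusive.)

True

Check ((¬ack ∧ req) U[≤5] ¬ack) at each j in [1,2]:
  j=1: holds
  j=2: fails
Found at j=1 → formula holds.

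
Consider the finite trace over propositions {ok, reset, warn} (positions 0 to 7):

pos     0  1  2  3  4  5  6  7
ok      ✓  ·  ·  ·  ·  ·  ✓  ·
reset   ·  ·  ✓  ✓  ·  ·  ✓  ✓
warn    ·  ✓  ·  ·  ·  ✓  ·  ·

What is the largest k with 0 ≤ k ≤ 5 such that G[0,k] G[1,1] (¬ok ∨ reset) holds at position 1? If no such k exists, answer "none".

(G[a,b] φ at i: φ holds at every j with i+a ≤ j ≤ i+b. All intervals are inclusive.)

G[1,1] (¬ok ∨ reset) must hold from j=1 onward; find where it first fails.
  j=1: holds
  j=2: holds
  j=3: holds
  j=4: holds
  j=5: holds
  j=6: holds
Holds through j=6; largest k = 5.

5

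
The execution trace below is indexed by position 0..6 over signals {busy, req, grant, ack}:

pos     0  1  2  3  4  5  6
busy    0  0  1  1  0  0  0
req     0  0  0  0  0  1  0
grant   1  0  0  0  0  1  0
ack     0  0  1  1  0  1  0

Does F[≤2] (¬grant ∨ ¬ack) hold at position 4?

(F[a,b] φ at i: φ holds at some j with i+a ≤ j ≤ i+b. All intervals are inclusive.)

Check (¬grant ∨ ¬ack) at each j in [4,6]:
  j=4: true
  j=5: false
  j=6: true
Found at j=4 → formula holds.

True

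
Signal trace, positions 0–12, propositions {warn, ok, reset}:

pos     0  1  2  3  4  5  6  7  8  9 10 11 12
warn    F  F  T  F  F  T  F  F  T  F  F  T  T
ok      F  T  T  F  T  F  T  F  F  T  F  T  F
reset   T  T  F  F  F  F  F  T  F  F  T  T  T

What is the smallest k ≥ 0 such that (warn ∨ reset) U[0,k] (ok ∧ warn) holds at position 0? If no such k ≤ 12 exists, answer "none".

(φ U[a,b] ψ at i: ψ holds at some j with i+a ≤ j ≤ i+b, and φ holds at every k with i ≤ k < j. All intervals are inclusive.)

2

Need earliest j ≥ 0 with (ok ∧ warn), and (warn ∨ reset) at every k in [0,j-1].
  j=0: rhs fails.
  j=1: rhs fails.
  j=2: rhs holds; lhs holds on [0,1]. k = 2.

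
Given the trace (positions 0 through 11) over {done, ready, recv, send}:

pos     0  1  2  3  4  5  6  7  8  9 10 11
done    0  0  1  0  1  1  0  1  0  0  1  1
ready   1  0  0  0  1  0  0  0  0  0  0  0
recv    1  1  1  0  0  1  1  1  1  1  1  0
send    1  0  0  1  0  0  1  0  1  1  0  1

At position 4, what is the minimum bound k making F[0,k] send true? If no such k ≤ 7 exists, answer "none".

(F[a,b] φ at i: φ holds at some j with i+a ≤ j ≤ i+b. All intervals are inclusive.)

2

Scan j = 4,5,… for send:
  j=4: fails
  j=5: fails
  j=6: holds
First hit at j=6, so smallest k = 6-4 = 2.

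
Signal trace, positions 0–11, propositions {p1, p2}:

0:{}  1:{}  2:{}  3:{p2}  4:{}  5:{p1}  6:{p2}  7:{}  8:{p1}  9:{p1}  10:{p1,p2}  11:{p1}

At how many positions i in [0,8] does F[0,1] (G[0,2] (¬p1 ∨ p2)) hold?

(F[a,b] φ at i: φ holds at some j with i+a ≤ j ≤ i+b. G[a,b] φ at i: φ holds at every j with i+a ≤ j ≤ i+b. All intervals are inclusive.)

3

Evaluate at each i in [0,8]:
  i=0: ✓ (witness j=0)
  i=1: ✓ (witness j=1)
  i=2: ✓ (witness j=2)
  i=3: ✗ (none in [3,4])
  i=4: ✗ (none in [4,5])
  i=5: ✗ (none in [5,6])
  i=6: ✗ (none in [6,7])
  i=7: ✗ (none in [7,8])
  i=8: ✗ (none in [8,9])
Positions where it holds: {0, 1, 2} → 3.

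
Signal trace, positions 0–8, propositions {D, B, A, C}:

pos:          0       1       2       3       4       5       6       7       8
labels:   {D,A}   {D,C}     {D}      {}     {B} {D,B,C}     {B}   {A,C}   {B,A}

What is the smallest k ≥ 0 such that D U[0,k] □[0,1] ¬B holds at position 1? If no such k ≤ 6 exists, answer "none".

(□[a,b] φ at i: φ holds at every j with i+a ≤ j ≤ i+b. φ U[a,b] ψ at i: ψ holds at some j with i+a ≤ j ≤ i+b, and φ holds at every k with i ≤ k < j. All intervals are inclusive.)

0

Need earliest j ≥ 1 with □[0,1] ¬B, and D at every k in [1,j-1].
  j=1: rhs holds (empty prefix). k = 0.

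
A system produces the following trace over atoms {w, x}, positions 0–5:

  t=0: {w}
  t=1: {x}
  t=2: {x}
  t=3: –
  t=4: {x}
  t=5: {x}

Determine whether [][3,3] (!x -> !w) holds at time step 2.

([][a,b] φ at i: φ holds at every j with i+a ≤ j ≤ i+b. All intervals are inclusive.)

True

Check (!x -> !w) at every j in [5,5]:
  j=5: antecedent false → ✓
All positions satisfy it → formula holds.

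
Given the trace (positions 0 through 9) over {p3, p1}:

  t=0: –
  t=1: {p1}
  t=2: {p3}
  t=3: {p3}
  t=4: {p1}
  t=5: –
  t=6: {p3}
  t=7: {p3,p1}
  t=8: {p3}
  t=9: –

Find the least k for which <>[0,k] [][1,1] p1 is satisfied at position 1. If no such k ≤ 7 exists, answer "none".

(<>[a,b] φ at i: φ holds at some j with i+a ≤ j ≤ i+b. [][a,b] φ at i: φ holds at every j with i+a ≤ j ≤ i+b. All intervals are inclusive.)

Scan j = 1,2,… for [][1,1] p1:
  j=1: fails
  j=2: fails
  j=3: holds
First hit at j=3, so smallest k = 3-1 = 2.

2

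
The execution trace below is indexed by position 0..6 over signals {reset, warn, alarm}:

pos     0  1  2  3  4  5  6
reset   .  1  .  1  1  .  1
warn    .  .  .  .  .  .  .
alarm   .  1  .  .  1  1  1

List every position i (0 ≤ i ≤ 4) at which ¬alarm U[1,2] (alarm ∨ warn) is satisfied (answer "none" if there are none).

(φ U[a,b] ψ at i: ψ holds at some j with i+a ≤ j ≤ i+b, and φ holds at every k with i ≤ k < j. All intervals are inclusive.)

Evaluate at each i in [0,4]:
  i=0: ✓ (rhs at j=1; lhs holds on [0,0])
  i=1: ✗ (no rhs in [2,3])
  i=2: ✓ (rhs at j=4; lhs holds on [2,3])
  i=3: ✓ (rhs at j=4; lhs holds on [3,3])
  i=4: ✗ (lhs fails at k=4 before rhs at j=5)

0, 2, 3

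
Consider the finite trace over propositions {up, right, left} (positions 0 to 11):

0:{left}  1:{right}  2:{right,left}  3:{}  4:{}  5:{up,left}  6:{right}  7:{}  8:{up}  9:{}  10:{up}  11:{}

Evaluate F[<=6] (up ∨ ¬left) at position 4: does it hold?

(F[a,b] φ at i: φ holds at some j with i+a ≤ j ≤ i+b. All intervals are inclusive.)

Check (up ∨ ¬left) at each j in [4,10]:
  j=4: true
  j=5: true
  j=6: true
  j=7: true
  j=8: true
  j=9: true
  j=10: true
Found at j=4 → formula holds.

True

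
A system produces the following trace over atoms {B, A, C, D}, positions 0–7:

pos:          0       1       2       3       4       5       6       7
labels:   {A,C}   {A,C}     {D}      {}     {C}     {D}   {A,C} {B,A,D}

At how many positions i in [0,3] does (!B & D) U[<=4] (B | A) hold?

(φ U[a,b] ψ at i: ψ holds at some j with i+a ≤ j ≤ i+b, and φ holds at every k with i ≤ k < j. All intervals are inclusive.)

2

Evaluate at each i in [0,3]:
  i=0: ✓ (rhs at j=0)
  i=1: ✓ (rhs at j=1)
  i=2: ✗ (lhs fails at k=3 before rhs at j=6)
  i=3: ✗ (lhs fails at k=3 before rhs at j=6)
Positions where it holds: {0, 1} → 2.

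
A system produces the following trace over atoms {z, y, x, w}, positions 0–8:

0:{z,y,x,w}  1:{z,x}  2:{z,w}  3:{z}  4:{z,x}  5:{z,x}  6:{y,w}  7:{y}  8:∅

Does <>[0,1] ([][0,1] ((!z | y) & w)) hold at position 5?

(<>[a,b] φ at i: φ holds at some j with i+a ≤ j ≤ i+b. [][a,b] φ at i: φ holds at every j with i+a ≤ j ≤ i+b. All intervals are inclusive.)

Does not hold

Check [][0,1] ((!z | y) & w) at each j in [5,6]:
  j=5: fails at 5
  j=6: fails at 7
No position in the window satisfies it → formula fails.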